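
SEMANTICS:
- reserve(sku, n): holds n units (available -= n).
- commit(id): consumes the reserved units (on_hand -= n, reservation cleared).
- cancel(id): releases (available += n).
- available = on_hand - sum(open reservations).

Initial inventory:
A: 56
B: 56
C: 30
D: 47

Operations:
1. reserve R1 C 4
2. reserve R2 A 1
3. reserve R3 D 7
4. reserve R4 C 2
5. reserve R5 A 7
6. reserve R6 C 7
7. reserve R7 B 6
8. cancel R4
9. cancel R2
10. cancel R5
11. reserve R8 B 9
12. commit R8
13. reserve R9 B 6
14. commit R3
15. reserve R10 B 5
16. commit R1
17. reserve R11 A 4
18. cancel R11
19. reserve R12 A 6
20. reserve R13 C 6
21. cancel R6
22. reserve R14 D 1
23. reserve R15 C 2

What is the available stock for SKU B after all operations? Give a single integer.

Answer: 30

Derivation:
Step 1: reserve R1 C 4 -> on_hand[A=56 B=56 C=30 D=47] avail[A=56 B=56 C=26 D=47] open={R1}
Step 2: reserve R2 A 1 -> on_hand[A=56 B=56 C=30 D=47] avail[A=55 B=56 C=26 D=47] open={R1,R2}
Step 3: reserve R3 D 7 -> on_hand[A=56 B=56 C=30 D=47] avail[A=55 B=56 C=26 D=40] open={R1,R2,R3}
Step 4: reserve R4 C 2 -> on_hand[A=56 B=56 C=30 D=47] avail[A=55 B=56 C=24 D=40] open={R1,R2,R3,R4}
Step 5: reserve R5 A 7 -> on_hand[A=56 B=56 C=30 D=47] avail[A=48 B=56 C=24 D=40] open={R1,R2,R3,R4,R5}
Step 6: reserve R6 C 7 -> on_hand[A=56 B=56 C=30 D=47] avail[A=48 B=56 C=17 D=40] open={R1,R2,R3,R4,R5,R6}
Step 7: reserve R7 B 6 -> on_hand[A=56 B=56 C=30 D=47] avail[A=48 B=50 C=17 D=40] open={R1,R2,R3,R4,R5,R6,R7}
Step 8: cancel R4 -> on_hand[A=56 B=56 C=30 D=47] avail[A=48 B=50 C=19 D=40] open={R1,R2,R3,R5,R6,R7}
Step 9: cancel R2 -> on_hand[A=56 B=56 C=30 D=47] avail[A=49 B=50 C=19 D=40] open={R1,R3,R5,R6,R7}
Step 10: cancel R5 -> on_hand[A=56 B=56 C=30 D=47] avail[A=56 B=50 C=19 D=40] open={R1,R3,R6,R7}
Step 11: reserve R8 B 9 -> on_hand[A=56 B=56 C=30 D=47] avail[A=56 B=41 C=19 D=40] open={R1,R3,R6,R7,R8}
Step 12: commit R8 -> on_hand[A=56 B=47 C=30 D=47] avail[A=56 B=41 C=19 D=40] open={R1,R3,R6,R7}
Step 13: reserve R9 B 6 -> on_hand[A=56 B=47 C=30 D=47] avail[A=56 B=35 C=19 D=40] open={R1,R3,R6,R7,R9}
Step 14: commit R3 -> on_hand[A=56 B=47 C=30 D=40] avail[A=56 B=35 C=19 D=40] open={R1,R6,R7,R9}
Step 15: reserve R10 B 5 -> on_hand[A=56 B=47 C=30 D=40] avail[A=56 B=30 C=19 D=40] open={R1,R10,R6,R7,R9}
Step 16: commit R1 -> on_hand[A=56 B=47 C=26 D=40] avail[A=56 B=30 C=19 D=40] open={R10,R6,R7,R9}
Step 17: reserve R11 A 4 -> on_hand[A=56 B=47 C=26 D=40] avail[A=52 B=30 C=19 D=40] open={R10,R11,R6,R7,R9}
Step 18: cancel R11 -> on_hand[A=56 B=47 C=26 D=40] avail[A=56 B=30 C=19 D=40] open={R10,R6,R7,R9}
Step 19: reserve R12 A 6 -> on_hand[A=56 B=47 C=26 D=40] avail[A=50 B=30 C=19 D=40] open={R10,R12,R6,R7,R9}
Step 20: reserve R13 C 6 -> on_hand[A=56 B=47 C=26 D=40] avail[A=50 B=30 C=13 D=40] open={R10,R12,R13,R6,R7,R9}
Step 21: cancel R6 -> on_hand[A=56 B=47 C=26 D=40] avail[A=50 B=30 C=20 D=40] open={R10,R12,R13,R7,R9}
Step 22: reserve R14 D 1 -> on_hand[A=56 B=47 C=26 D=40] avail[A=50 B=30 C=20 D=39] open={R10,R12,R13,R14,R7,R9}
Step 23: reserve R15 C 2 -> on_hand[A=56 B=47 C=26 D=40] avail[A=50 B=30 C=18 D=39] open={R10,R12,R13,R14,R15,R7,R9}
Final available[B] = 30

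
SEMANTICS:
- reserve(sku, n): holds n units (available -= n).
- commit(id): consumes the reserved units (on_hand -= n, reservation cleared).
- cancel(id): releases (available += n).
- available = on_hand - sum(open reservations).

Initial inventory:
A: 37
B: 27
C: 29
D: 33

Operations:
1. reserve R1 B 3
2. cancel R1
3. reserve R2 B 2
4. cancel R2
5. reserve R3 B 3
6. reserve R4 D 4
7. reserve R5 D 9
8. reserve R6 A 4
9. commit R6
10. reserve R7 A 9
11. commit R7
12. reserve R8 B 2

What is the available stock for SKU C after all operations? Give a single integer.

Answer: 29

Derivation:
Step 1: reserve R1 B 3 -> on_hand[A=37 B=27 C=29 D=33] avail[A=37 B=24 C=29 D=33] open={R1}
Step 2: cancel R1 -> on_hand[A=37 B=27 C=29 D=33] avail[A=37 B=27 C=29 D=33] open={}
Step 3: reserve R2 B 2 -> on_hand[A=37 B=27 C=29 D=33] avail[A=37 B=25 C=29 D=33] open={R2}
Step 4: cancel R2 -> on_hand[A=37 B=27 C=29 D=33] avail[A=37 B=27 C=29 D=33] open={}
Step 5: reserve R3 B 3 -> on_hand[A=37 B=27 C=29 D=33] avail[A=37 B=24 C=29 D=33] open={R3}
Step 6: reserve R4 D 4 -> on_hand[A=37 B=27 C=29 D=33] avail[A=37 B=24 C=29 D=29] open={R3,R4}
Step 7: reserve R5 D 9 -> on_hand[A=37 B=27 C=29 D=33] avail[A=37 B=24 C=29 D=20] open={R3,R4,R5}
Step 8: reserve R6 A 4 -> on_hand[A=37 B=27 C=29 D=33] avail[A=33 B=24 C=29 D=20] open={R3,R4,R5,R6}
Step 9: commit R6 -> on_hand[A=33 B=27 C=29 D=33] avail[A=33 B=24 C=29 D=20] open={R3,R4,R5}
Step 10: reserve R7 A 9 -> on_hand[A=33 B=27 C=29 D=33] avail[A=24 B=24 C=29 D=20] open={R3,R4,R5,R7}
Step 11: commit R7 -> on_hand[A=24 B=27 C=29 D=33] avail[A=24 B=24 C=29 D=20] open={R3,R4,R5}
Step 12: reserve R8 B 2 -> on_hand[A=24 B=27 C=29 D=33] avail[A=24 B=22 C=29 D=20] open={R3,R4,R5,R8}
Final available[C] = 29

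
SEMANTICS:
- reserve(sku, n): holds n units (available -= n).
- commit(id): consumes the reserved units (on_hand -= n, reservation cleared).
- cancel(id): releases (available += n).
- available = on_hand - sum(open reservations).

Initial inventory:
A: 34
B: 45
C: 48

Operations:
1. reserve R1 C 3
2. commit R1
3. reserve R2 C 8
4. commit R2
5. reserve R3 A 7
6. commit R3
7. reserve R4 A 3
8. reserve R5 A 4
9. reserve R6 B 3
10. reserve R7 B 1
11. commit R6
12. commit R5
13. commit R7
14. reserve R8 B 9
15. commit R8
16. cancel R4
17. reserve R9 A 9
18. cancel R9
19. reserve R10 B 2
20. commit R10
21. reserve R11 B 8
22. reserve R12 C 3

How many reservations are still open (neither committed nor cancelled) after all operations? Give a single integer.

Answer: 2

Derivation:
Step 1: reserve R1 C 3 -> on_hand[A=34 B=45 C=48] avail[A=34 B=45 C=45] open={R1}
Step 2: commit R1 -> on_hand[A=34 B=45 C=45] avail[A=34 B=45 C=45] open={}
Step 3: reserve R2 C 8 -> on_hand[A=34 B=45 C=45] avail[A=34 B=45 C=37] open={R2}
Step 4: commit R2 -> on_hand[A=34 B=45 C=37] avail[A=34 B=45 C=37] open={}
Step 5: reserve R3 A 7 -> on_hand[A=34 B=45 C=37] avail[A=27 B=45 C=37] open={R3}
Step 6: commit R3 -> on_hand[A=27 B=45 C=37] avail[A=27 B=45 C=37] open={}
Step 7: reserve R4 A 3 -> on_hand[A=27 B=45 C=37] avail[A=24 B=45 C=37] open={R4}
Step 8: reserve R5 A 4 -> on_hand[A=27 B=45 C=37] avail[A=20 B=45 C=37] open={R4,R5}
Step 9: reserve R6 B 3 -> on_hand[A=27 B=45 C=37] avail[A=20 B=42 C=37] open={R4,R5,R6}
Step 10: reserve R7 B 1 -> on_hand[A=27 B=45 C=37] avail[A=20 B=41 C=37] open={R4,R5,R6,R7}
Step 11: commit R6 -> on_hand[A=27 B=42 C=37] avail[A=20 B=41 C=37] open={R4,R5,R7}
Step 12: commit R5 -> on_hand[A=23 B=42 C=37] avail[A=20 B=41 C=37] open={R4,R7}
Step 13: commit R7 -> on_hand[A=23 B=41 C=37] avail[A=20 B=41 C=37] open={R4}
Step 14: reserve R8 B 9 -> on_hand[A=23 B=41 C=37] avail[A=20 B=32 C=37] open={R4,R8}
Step 15: commit R8 -> on_hand[A=23 B=32 C=37] avail[A=20 B=32 C=37] open={R4}
Step 16: cancel R4 -> on_hand[A=23 B=32 C=37] avail[A=23 B=32 C=37] open={}
Step 17: reserve R9 A 9 -> on_hand[A=23 B=32 C=37] avail[A=14 B=32 C=37] open={R9}
Step 18: cancel R9 -> on_hand[A=23 B=32 C=37] avail[A=23 B=32 C=37] open={}
Step 19: reserve R10 B 2 -> on_hand[A=23 B=32 C=37] avail[A=23 B=30 C=37] open={R10}
Step 20: commit R10 -> on_hand[A=23 B=30 C=37] avail[A=23 B=30 C=37] open={}
Step 21: reserve R11 B 8 -> on_hand[A=23 B=30 C=37] avail[A=23 B=22 C=37] open={R11}
Step 22: reserve R12 C 3 -> on_hand[A=23 B=30 C=37] avail[A=23 B=22 C=34] open={R11,R12}
Open reservations: ['R11', 'R12'] -> 2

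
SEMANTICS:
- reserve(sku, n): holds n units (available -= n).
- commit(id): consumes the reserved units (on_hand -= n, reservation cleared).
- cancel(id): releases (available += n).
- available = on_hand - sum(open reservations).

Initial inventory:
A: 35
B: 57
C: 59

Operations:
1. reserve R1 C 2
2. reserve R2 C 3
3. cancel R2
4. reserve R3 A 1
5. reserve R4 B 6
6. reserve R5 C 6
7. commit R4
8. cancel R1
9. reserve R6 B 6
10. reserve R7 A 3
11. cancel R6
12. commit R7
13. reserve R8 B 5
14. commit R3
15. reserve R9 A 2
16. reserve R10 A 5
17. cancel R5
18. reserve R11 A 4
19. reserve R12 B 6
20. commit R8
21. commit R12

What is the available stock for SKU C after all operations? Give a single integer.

Answer: 59

Derivation:
Step 1: reserve R1 C 2 -> on_hand[A=35 B=57 C=59] avail[A=35 B=57 C=57] open={R1}
Step 2: reserve R2 C 3 -> on_hand[A=35 B=57 C=59] avail[A=35 B=57 C=54] open={R1,R2}
Step 3: cancel R2 -> on_hand[A=35 B=57 C=59] avail[A=35 B=57 C=57] open={R1}
Step 4: reserve R3 A 1 -> on_hand[A=35 B=57 C=59] avail[A=34 B=57 C=57] open={R1,R3}
Step 5: reserve R4 B 6 -> on_hand[A=35 B=57 C=59] avail[A=34 B=51 C=57] open={R1,R3,R4}
Step 6: reserve R5 C 6 -> on_hand[A=35 B=57 C=59] avail[A=34 B=51 C=51] open={R1,R3,R4,R5}
Step 7: commit R4 -> on_hand[A=35 B=51 C=59] avail[A=34 B=51 C=51] open={R1,R3,R5}
Step 8: cancel R1 -> on_hand[A=35 B=51 C=59] avail[A=34 B=51 C=53] open={R3,R5}
Step 9: reserve R6 B 6 -> on_hand[A=35 B=51 C=59] avail[A=34 B=45 C=53] open={R3,R5,R6}
Step 10: reserve R7 A 3 -> on_hand[A=35 B=51 C=59] avail[A=31 B=45 C=53] open={R3,R5,R6,R7}
Step 11: cancel R6 -> on_hand[A=35 B=51 C=59] avail[A=31 B=51 C=53] open={R3,R5,R7}
Step 12: commit R7 -> on_hand[A=32 B=51 C=59] avail[A=31 B=51 C=53] open={R3,R5}
Step 13: reserve R8 B 5 -> on_hand[A=32 B=51 C=59] avail[A=31 B=46 C=53] open={R3,R5,R8}
Step 14: commit R3 -> on_hand[A=31 B=51 C=59] avail[A=31 B=46 C=53] open={R5,R8}
Step 15: reserve R9 A 2 -> on_hand[A=31 B=51 C=59] avail[A=29 B=46 C=53] open={R5,R8,R9}
Step 16: reserve R10 A 5 -> on_hand[A=31 B=51 C=59] avail[A=24 B=46 C=53] open={R10,R5,R8,R9}
Step 17: cancel R5 -> on_hand[A=31 B=51 C=59] avail[A=24 B=46 C=59] open={R10,R8,R9}
Step 18: reserve R11 A 4 -> on_hand[A=31 B=51 C=59] avail[A=20 B=46 C=59] open={R10,R11,R8,R9}
Step 19: reserve R12 B 6 -> on_hand[A=31 B=51 C=59] avail[A=20 B=40 C=59] open={R10,R11,R12,R8,R9}
Step 20: commit R8 -> on_hand[A=31 B=46 C=59] avail[A=20 B=40 C=59] open={R10,R11,R12,R9}
Step 21: commit R12 -> on_hand[A=31 B=40 C=59] avail[A=20 B=40 C=59] open={R10,R11,R9}
Final available[C] = 59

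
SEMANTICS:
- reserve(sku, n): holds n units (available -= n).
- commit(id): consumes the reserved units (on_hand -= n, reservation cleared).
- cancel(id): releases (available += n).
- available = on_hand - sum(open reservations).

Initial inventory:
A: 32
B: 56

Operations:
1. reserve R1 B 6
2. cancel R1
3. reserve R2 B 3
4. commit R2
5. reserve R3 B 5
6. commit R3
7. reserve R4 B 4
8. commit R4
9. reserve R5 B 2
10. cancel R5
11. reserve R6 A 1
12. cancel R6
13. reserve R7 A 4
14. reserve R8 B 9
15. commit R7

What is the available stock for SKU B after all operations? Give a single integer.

Answer: 35

Derivation:
Step 1: reserve R1 B 6 -> on_hand[A=32 B=56] avail[A=32 B=50] open={R1}
Step 2: cancel R1 -> on_hand[A=32 B=56] avail[A=32 B=56] open={}
Step 3: reserve R2 B 3 -> on_hand[A=32 B=56] avail[A=32 B=53] open={R2}
Step 4: commit R2 -> on_hand[A=32 B=53] avail[A=32 B=53] open={}
Step 5: reserve R3 B 5 -> on_hand[A=32 B=53] avail[A=32 B=48] open={R3}
Step 6: commit R3 -> on_hand[A=32 B=48] avail[A=32 B=48] open={}
Step 7: reserve R4 B 4 -> on_hand[A=32 B=48] avail[A=32 B=44] open={R4}
Step 8: commit R4 -> on_hand[A=32 B=44] avail[A=32 B=44] open={}
Step 9: reserve R5 B 2 -> on_hand[A=32 B=44] avail[A=32 B=42] open={R5}
Step 10: cancel R5 -> on_hand[A=32 B=44] avail[A=32 B=44] open={}
Step 11: reserve R6 A 1 -> on_hand[A=32 B=44] avail[A=31 B=44] open={R6}
Step 12: cancel R6 -> on_hand[A=32 B=44] avail[A=32 B=44] open={}
Step 13: reserve R7 A 4 -> on_hand[A=32 B=44] avail[A=28 B=44] open={R7}
Step 14: reserve R8 B 9 -> on_hand[A=32 B=44] avail[A=28 B=35] open={R7,R8}
Step 15: commit R7 -> on_hand[A=28 B=44] avail[A=28 B=35] open={R8}
Final available[B] = 35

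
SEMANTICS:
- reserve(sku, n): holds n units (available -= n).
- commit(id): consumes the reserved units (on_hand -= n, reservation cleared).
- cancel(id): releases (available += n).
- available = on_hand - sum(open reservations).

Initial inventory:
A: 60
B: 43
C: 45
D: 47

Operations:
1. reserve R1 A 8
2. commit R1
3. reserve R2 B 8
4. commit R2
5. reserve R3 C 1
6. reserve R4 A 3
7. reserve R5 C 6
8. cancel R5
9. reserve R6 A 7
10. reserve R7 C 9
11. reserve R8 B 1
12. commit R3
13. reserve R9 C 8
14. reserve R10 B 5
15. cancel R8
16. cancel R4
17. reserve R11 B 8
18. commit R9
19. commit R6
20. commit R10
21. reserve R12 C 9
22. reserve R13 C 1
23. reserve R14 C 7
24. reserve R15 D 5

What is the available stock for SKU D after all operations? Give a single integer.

Step 1: reserve R1 A 8 -> on_hand[A=60 B=43 C=45 D=47] avail[A=52 B=43 C=45 D=47] open={R1}
Step 2: commit R1 -> on_hand[A=52 B=43 C=45 D=47] avail[A=52 B=43 C=45 D=47] open={}
Step 3: reserve R2 B 8 -> on_hand[A=52 B=43 C=45 D=47] avail[A=52 B=35 C=45 D=47] open={R2}
Step 4: commit R2 -> on_hand[A=52 B=35 C=45 D=47] avail[A=52 B=35 C=45 D=47] open={}
Step 5: reserve R3 C 1 -> on_hand[A=52 B=35 C=45 D=47] avail[A=52 B=35 C=44 D=47] open={R3}
Step 6: reserve R4 A 3 -> on_hand[A=52 B=35 C=45 D=47] avail[A=49 B=35 C=44 D=47] open={R3,R4}
Step 7: reserve R5 C 6 -> on_hand[A=52 B=35 C=45 D=47] avail[A=49 B=35 C=38 D=47] open={R3,R4,R5}
Step 8: cancel R5 -> on_hand[A=52 B=35 C=45 D=47] avail[A=49 B=35 C=44 D=47] open={R3,R4}
Step 9: reserve R6 A 7 -> on_hand[A=52 B=35 C=45 D=47] avail[A=42 B=35 C=44 D=47] open={R3,R4,R6}
Step 10: reserve R7 C 9 -> on_hand[A=52 B=35 C=45 D=47] avail[A=42 B=35 C=35 D=47] open={R3,R4,R6,R7}
Step 11: reserve R8 B 1 -> on_hand[A=52 B=35 C=45 D=47] avail[A=42 B=34 C=35 D=47] open={R3,R4,R6,R7,R8}
Step 12: commit R3 -> on_hand[A=52 B=35 C=44 D=47] avail[A=42 B=34 C=35 D=47] open={R4,R6,R7,R8}
Step 13: reserve R9 C 8 -> on_hand[A=52 B=35 C=44 D=47] avail[A=42 B=34 C=27 D=47] open={R4,R6,R7,R8,R9}
Step 14: reserve R10 B 5 -> on_hand[A=52 B=35 C=44 D=47] avail[A=42 B=29 C=27 D=47] open={R10,R4,R6,R7,R8,R9}
Step 15: cancel R8 -> on_hand[A=52 B=35 C=44 D=47] avail[A=42 B=30 C=27 D=47] open={R10,R4,R6,R7,R9}
Step 16: cancel R4 -> on_hand[A=52 B=35 C=44 D=47] avail[A=45 B=30 C=27 D=47] open={R10,R6,R7,R9}
Step 17: reserve R11 B 8 -> on_hand[A=52 B=35 C=44 D=47] avail[A=45 B=22 C=27 D=47] open={R10,R11,R6,R7,R9}
Step 18: commit R9 -> on_hand[A=52 B=35 C=36 D=47] avail[A=45 B=22 C=27 D=47] open={R10,R11,R6,R7}
Step 19: commit R6 -> on_hand[A=45 B=35 C=36 D=47] avail[A=45 B=22 C=27 D=47] open={R10,R11,R7}
Step 20: commit R10 -> on_hand[A=45 B=30 C=36 D=47] avail[A=45 B=22 C=27 D=47] open={R11,R7}
Step 21: reserve R12 C 9 -> on_hand[A=45 B=30 C=36 D=47] avail[A=45 B=22 C=18 D=47] open={R11,R12,R7}
Step 22: reserve R13 C 1 -> on_hand[A=45 B=30 C=36 D=47] avail[A=45 B=22 C=17 D=47] open={R11,R12,R13,R7}
Step 23: reserve R14 C 7 -> on_hand[A=45 B=30 C=36 D=47] avail[A=45 B=22 C=10 D=47] open={R11,R12,R13,R14,R7}
Step 24: reserve R15 D 5 -> on_hand[A=45 B=30 C=36 D=47] avail[A=45 B=22 C=10 D=42] open={R11,R12,R13,R14,R15,R7}
Final available[D] = 42

Answer: 42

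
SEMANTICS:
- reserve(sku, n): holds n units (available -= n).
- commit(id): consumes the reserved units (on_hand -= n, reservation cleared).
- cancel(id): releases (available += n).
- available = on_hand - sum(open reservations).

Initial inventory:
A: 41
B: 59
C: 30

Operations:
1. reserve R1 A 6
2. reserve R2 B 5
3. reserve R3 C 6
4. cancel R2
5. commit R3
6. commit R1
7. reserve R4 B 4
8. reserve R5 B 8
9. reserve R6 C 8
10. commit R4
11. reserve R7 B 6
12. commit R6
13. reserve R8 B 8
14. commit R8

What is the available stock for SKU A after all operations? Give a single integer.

Step 1: reserve R1 A 6 -> on_hand[A=41 B=59 C=30] avail[A=35 B=59 C=30] open={R1}
Step 2: reserve R2 B 5 -> on_hand[A=41 B=59 C=30] avail[A=35 B=54 C=30] open={R1,R2}
Step 3: reserve R3 C 6 -> on_hand[A=41 B=59 C=30] avail[A=35 B=54 C=24] open={R1,R2,R3}
Step 4: cancel R2 -> on_hand[A=41 B=59 C=30] avail[A=35 B=59 C=24] open={R1,R3}
Step 5: commit R3 -> on_hand[A=41 B=59 C=24] avail[A=35 B=59 C=24] open={R1}
Step 6: commit R1 -> on_hand[A=35 B=59 C=24] avail[A=35 B=59 C=24] open={}
Step 7: reserve R4 B 4 -> on_hand[A=35 B=59 C=24] avail[A=35 B=55 C=24] open={R4}
Step 8: reserve R5 B 8 -> on_hand[A=35 B=59 C=24] avail[A=35 B=47 C=24] open={R4,R5}
Step 9: reserve R6 C 8 -> on_hand[A=35 B=59 C=24] avail[A=35 B=47 C=16] open={R4,R5,R6}
Step 10: commit R4 -> on_hand[A=35 B=55 C=24] avail[A=35 B=47 C=16] open={R5,R6}
Step 11: reserve R7 B 6 -> on_hand[A=35 B=55 C=24] avail[A=35 B=41 C=16] open={R5,R6,R7}
Step 12: commit R6 -> on_hand[A=35 B=55 C=16] avail[A=35 B=41 C=16] open={R5,R7}
Step 13: reserve R8 B 8 -> on_hand[A=35 B=55 C=16] avail[A=35 B=33 C=16] open={R5,R7,R8}
Step 14: commit R8 -> on_hand[A=35 B=47 C=16] avail[A=35 B=33 C=16] open={R5,R7}
Final available[A] = 35

Answer: 35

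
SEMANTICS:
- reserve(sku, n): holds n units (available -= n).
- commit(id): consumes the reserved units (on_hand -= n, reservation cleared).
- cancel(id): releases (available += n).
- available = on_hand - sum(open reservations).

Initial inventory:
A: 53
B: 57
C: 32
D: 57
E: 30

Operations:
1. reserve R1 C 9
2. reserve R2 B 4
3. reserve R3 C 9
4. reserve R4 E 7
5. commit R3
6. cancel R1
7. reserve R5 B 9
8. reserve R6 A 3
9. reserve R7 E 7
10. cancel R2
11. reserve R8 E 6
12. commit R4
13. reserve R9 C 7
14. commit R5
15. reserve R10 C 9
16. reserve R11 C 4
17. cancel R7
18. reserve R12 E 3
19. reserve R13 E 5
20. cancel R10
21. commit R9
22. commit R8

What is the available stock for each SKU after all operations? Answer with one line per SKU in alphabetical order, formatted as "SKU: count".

Step 1: reserve R1 C 9 -> on_hand[A=53 B=57 C=32 D=57 E=30] avail[A=53 B=57 C=23 D=57 E=30] open={R1}
Step 2: reserve R2 B 4 -> on_hand[A=53 B=57 C=32 D=57 E=30] avail[A=53 B=53 C=23 D=57 E=30] open={R1,R2}
Step 3: reserve R3 C 9 -> on_hand[A=53 B=57 C=32 D=57 E=30] avail[A=53 B=53 C=14 D=57 E=30] open={R1,R2,R3}
Step 4: reserve R4 E 7 -> on_hand[A=53 B=57 C=32 D=57 E=30] avail[A=53 B=53 C=14 D=57 E=23] open={R1,R2,R3,R4}
Step 5: commit R3 -> on_hand[A=53 B=57 C=23 D=57 E=30] avail[A=53 B=53 C=14 D=57 E=23] open={R1,R2,R4}
Step 6: cancel R1 -> on_hand[A=53 B=57 C=23 D=57 E=30] avail[A=53 B=53 C=23 D=57 E=23] open={R2,R4}
Step 7: reserve R5 B 9 -> on_hand[A=53 B=57 C=23 D=57 E=30] avail[A=53 B=44 C=23 D=57 E=23] open={R2,R4,R5}
Step 8: reserve R6 A 3 -> on_hand[A=53 B=57 C=23 D=57 E=30] avail[A=50 B=44 C=23 D=57 E=23] open={R2,R4,R5,R6}
Step 9: reserve R7 E 7 -> on_hand[A=53 B=57 C=23 D=57 E=30] avail[A=50 B=44 C=23 D=57 E=16] open={R2,R4,R5,R6,R7}
Step 10: cancel R2 -> on_hand[A=53 B=57 C=23 D=57 E=30] avail[A=50 B=48 C=23 D=57 E=16] open={R4,R5,R6,R7}
Step 11: reserve R8 E 6 -> on_hand[A=53 B=57 C=23 D=57 E=30] avail[A=50 B=48 C=23 D=57 E=10] open={R4,R5,R6,R7,R8}
Step 12: commit R4 -> on_hand[A=53 B=57 C=23 D=57 E=23] avail[A=50 B=48 C=23 D=57 E=10] open={R5,R6,R7,R8}
Step 13: reserve R9 C 7 -> on_hand[A=53 B=57 C=23 D=57 E=23] avail[A=50 B=48 C=16 D=57 E=10] open={R5,R6,R7,R8,R9}
Step 14: commit R5 -> on_hand[A=53 B=48 C=23 D=57 E=23] avail[A=50 B=48 C=16 D=57 E=10] open={R6,R7,R8,R9}
Step 15: reserve R10 C 9 -> on_hand[A=53 B=48 C=23 D=57 E=23] avail[A=50 B=48 C=7 D=57 E=10] open={R10,R6,R7,R8,R9}
Step 16: reserve R11 C 4 -> on_hand[A=53 B=48 C=23 D=57 E=23] avail[A=50 B=48 C=3 D=57 E=10] open={R10,R11,R6,R7,R8,R9}
Step 17: cancel R7 -> on_hand[A=53 B=48 C=23 D=57 E=23] avail[A=50 B=48 C=3 D=57 E=17] open={R10,R11,R6,R8,R9}
Step 18: reserve R12 E 3 -> on_hand[A=53 B=48 C=23 D=57 E=23] avail[A=50 B=48 C=3 D=57 E=14] open={R10,R11,R12,R6,R8,R9}
Step 19: reserve R13 E 5 -> on_hand[A=53 B=48 C=23 D=57 E=23] avail[A=50 B=48 C=3 D=57 E=9] open={R10,R11,R12,R13,R6,R8,R9}
Step 20: cancel R10 -> on_hand[A=53 B=48 C=23 D=57 E=23] avail[A=50 B=48 C=12 D=57 E=9] open={R11,R12,R13,R6,R8,R9}
Step 21: commit R9 -> on_hand[A=53 B=48 C=16 D=57 E=23] avail[A=50 B=48 C=12 D=57 E=9] open={R11,R12,R13,R6,R8}
Step 22: commit R8 -> on_hand[A=53 B=48 C=16 D=57 E=17] avail[A=50 B=48 C=12 D=57 E=9] open={R11,R12,R13,R6}

Answer: A: 50
B: 48
C: 12
D: 57
E: 9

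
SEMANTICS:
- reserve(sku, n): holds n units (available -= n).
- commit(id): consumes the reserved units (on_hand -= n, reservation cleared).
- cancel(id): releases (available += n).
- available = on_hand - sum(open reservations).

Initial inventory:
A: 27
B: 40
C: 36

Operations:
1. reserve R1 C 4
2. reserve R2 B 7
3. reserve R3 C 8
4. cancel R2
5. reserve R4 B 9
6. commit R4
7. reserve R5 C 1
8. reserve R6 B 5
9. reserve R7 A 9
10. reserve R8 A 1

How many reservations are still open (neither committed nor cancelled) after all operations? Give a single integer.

Answer: 6

Derivation:
Step 1: reserve R1 C 4 -> on_hand[A=27 B=40 C=36] avail[A=27 B=40 C=32] open={R1}
Step 2: reserve R2 B 7 -> on_hand[A=27 B=40 C=36] avail[A=27 B=33 C=32] open={R1,R2}
Step 3: reserve R3 C 8 -> on_hand[A=27 B=40 C=36] avail[A=27 B=33 C=24] open={R1,R2,R3}
Step 4: cancel R2 -> on_hand[A=27 B=40 C=36] avail[A=27 B=40 C=24] open={R1,R3}
Step 5: reserve R4 B 9 -> on_hand[A=27 B=40 C=36] avail[A=27 B=31 C=24] open={R1,R3,R4}
Step 6: commit R4 -> on_hand[A=27 B=31 C=36] avail[A=27 B=31 C=24] open={R1,R3}
Step 7: reserve R5 C 1 -> on_hand[A=27 B=31 C=36] avail[A=27 B=31 C=23] open={R1,R3,R5}
Step 8: reserve R6 B 5 -> on_hand[A=27 B=31 C=36] avail[A=27 B=26 C=23] open={R1,R3,R5,R6}
Step 9: reserve R7 A 9 -> on_hand[A=27 B=31 C=36] avail[A=18 B=26 C=23] open={R1,R3,R5,R6,R7}
Step 10: reserve R8 A 1 -> on_hand[A=27 B=31 C=36] avail[A=17 B=26 C=23] open={R1,R3,R5,R6,R7,R8}
Open reservations: ['R1', 'R3', 'R5', 'R6', 'R7', 'R8'] -> 6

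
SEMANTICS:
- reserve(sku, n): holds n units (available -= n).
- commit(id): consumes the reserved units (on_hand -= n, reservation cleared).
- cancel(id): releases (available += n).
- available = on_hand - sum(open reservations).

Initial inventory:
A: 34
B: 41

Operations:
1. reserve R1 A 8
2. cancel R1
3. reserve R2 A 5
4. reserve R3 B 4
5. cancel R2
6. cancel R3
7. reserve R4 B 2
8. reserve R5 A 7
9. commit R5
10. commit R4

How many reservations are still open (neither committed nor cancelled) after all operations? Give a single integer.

Answer: 0

Derivation:
Step 1: reserve R1 A 8 -> on_hand[A=34 B=41] avail[A=26 B=41] open={R1}
Step 2: cancel R1 -> on_hand[A=34 B=41] avail[A=34 B=41] open={}
Step 3: reserve R2 A 5 -> on_hand[A=34 B=41] avail[A=29 B=41] open={R2}
Step 4: reserve R3 B 4 -> on_hand[A=34 B=41] avail[A=29 B=37] open={R2,R3}
Step 5: cancel R2 -> on_hand[A=34 B=41] avail[A=34 B=37] open={R3}
Step 6: cancel R3 -> on_hand[A=34 B=41] avail[A=34 B=41] open={}
Step 7: reserve R4 B 2 -> on_hand[A=34 B=41] avail[A=34 B=39] open={R4}
Step 8: reserve R5 A 7 -> on_hand[A=34 B=41] avail[A=27 B=39] open={R4,R5}
Step 9: commit R5 -> on_hand[A=27 B=41] avail[A=27 B=39] open={R4}
Step 10: commit R4 -> on_hand[A=27 B=39] avail[A=27 B=39] open={}
Open reservations: [] -> 0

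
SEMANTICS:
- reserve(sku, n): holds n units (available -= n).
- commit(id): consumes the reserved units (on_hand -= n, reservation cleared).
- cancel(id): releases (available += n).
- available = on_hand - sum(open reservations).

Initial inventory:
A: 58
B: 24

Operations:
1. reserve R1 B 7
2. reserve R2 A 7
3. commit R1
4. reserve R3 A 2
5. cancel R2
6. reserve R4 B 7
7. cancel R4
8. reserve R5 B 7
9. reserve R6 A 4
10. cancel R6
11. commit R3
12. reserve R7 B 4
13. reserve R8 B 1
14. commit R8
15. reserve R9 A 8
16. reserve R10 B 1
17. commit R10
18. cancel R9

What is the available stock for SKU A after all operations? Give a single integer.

Answer: 56

Derivation:
Step 1: reserve R1 B 7 -> on_hand[A=58 B=24] avail[A=58 B=17] open={R1}
Step 2: reserve R2 A 7 -> on_hand[A=58 B=24] avail[A=51 B=17] open={R1,R2}
Step 3: commit R1 -> on_hand[A=58 B=17] avail[A=51 B=17] open={R2}
Step 4: reserve R3 A 2 -> on_hand[A=58 B=17] avail[A=49 B=17] open={R2,R3}
Step 5: cancel R2 -> on_hand[A=58 B=17] avail[A=56 B=17] open={R3}
Step 6: reserve R4 B 7 -> on_hand[A=58 B=17] avail[A=56 B=10] open={R3,R4}
Step 7: cancel R4 -> on_hand[A=58 B=17] avail[A=56 B=17] open={R3}
Step 8: reserve R5 B 7 -> on_hand[A=58 B=17] avail[A=56 B=10] open={R3,R5}
Step 9: reserve R6 A 4 -> on_hand[A=58 B=17] avail[A=52 B=10] open={R3,R5,R6}
Step 10: cancel R6 -> on_hand[A=58 B=17] avail[A=56 B=10] open={R3,R5}
Step 11: commit R3 -> on_hand[A=56 B=17] avail[A=56 B=10] open={R5}
Step 12: reserve R7 B 4 -> on_hand[A=56 B=17] avail[A=56 B=6] open={R5,R7}
Step 13: reserve R8 B 1 -> on_hand[A=56 B=17] avail[A=56 B=5] open={R5,R7,R8}
Step 14: commit R8 -> on_hand[A=56 B=16] avail[A=56 B=5] open={R5,R7}
Step 15: reserve R9 A 8 -> on_hand[A=56 B=16] avail[A=48 B=5] open={R5,R7,R9}
Step 16: reserve R10 B 1 -> on_hand[A=56 B=16] avail[A=48 B=4] open={R10,R5,R7,R9}
Step 17: commit R10 -> on_hand[A=56 B=15] avail[A=48 B=4] open={R5,R7,R9}
Step 18: cancel R9 -> on_hand[A=56 B=15] avail[A=56 B=4] open={R5,R7}
Final available[A] = 56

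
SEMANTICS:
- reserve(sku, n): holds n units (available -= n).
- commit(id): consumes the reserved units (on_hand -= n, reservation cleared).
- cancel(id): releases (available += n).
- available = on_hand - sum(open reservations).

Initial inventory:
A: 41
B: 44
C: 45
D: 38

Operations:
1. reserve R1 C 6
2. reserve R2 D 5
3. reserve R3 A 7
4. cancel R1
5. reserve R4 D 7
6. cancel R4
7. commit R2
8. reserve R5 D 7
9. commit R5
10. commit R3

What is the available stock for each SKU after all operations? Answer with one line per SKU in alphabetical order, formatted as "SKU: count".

Step 1: reserve R1 C 6 -> on_hand[A=41 B=44 C=45 D=38] avail[A=41 B=44 C=39 D=38] open={R1}
Step 2: reserve R2 D 5 -> on_hand[A=41 B=44 C=45 D=38] avail[A=41 B=44 C=39 D=33] open={R1,R2}
Step 3: reserve R3 A 7 -> on_hand[A=41 B=44 C=45 D=38] avail[A=34 B=44 C=39 D=33] open={R1,R2,R3}
Step 4: cancel R1 -> on_hand[A=41 B=44 C=45 D=38] avail[A=34 B=44 C=45 D=33] open={R2,R3}
Step 5: reserve R4 D 7 -> on_hand[A=41 B=44 C=45 D=38] avail[A=34 B=44 C=45 D=26] open={R2,R3,R4}
Step 6: cancel R4 -> on_hand[A=41 B=44 C=45 D=38] avail[A=34 B=44 C=45 D=33] open={R2,R3}
Step 7: commit R2 -> on_hand[A=41 B=44 C=45 D=33] avail[A=34 B=44 C=45 D=33] open={R3}
Step 8: reserve R5 D 7 -> on_hand[A=41 B=44 C=45 D=33] avail[A=34 B=44 C=45 D=26] open={R3,R5}
Step 9: commit R5 -> on_hand[A=41 B=44 C=45 D=26] avail[A=34 B=44 C=45 D=26] open={R3}
Step 10: commit R3 -> on_hand[A=34 B=44 C=45 D=26] avail[A=34 B=44 C=45 D=26] open={}

Answer: A: 34
B: 44
C: 45
D: 26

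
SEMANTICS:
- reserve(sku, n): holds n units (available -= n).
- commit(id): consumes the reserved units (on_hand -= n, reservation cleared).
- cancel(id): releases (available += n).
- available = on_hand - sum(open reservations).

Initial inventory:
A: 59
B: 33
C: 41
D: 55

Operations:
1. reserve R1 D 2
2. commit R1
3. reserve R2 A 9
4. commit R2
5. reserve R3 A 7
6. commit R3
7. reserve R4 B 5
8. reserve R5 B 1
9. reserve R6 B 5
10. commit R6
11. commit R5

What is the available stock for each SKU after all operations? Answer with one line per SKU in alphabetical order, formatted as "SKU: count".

Step 1: reserve R1 D 2 -> on_hand[A=59 B=33 C=41 D=55] avail[A=59 B=33 C=41 D=53] open={R1}
Step 2: commit R1 -> on_hand[A=59 B=33 C=41 D=53] avail[A=59 B=33 C=41 D=53] open={}
Step 3: reserve R2 A 9 -> on_hand[A=59 B=33 C=41 D=53] avail[A=50 B=33 C=41 D=53] open={R2}
Step 4: commit R2 -> on_hand[A=50 B=33 C=41 D=53] avail[A=50 B=33 C=41 D=53] open={}
Step 5: reserve R3 A 7 -> on_hand[A=50 B=33 C=41 D=53] avail[A=43 B=33 C=41 D=53] open={R3}
Step 6: commit R3 -> on_hand[A=43 B=33 C=41 D=53] avail[A=43 B=33 C=41 D=53] open={}
Step 7: reserve R4 B 5 -> on_hand[A=43 B=33 C=41 D=53] avail[A=43 B=28 C=41 D=53] open={R4}
Step 8: reserve R5 B 1 -> on_hand[A=43 B=33 C=41 D=53] avail[A=43 B=27 C=41 D=53] open={R4,R5}
Step 9: reserve R6 B 5 -> on_hand[A=43 B=33 C=41 D=53] avail[A=43 B=22 C=41 D=53] open={R4,R5,R6}
Step 10: commit R6 -> on_hand[A=43 B=28 C=41 D=53] avail[A=43 B=22 C=41 D=53] open={R4,R5}
Step 11: commit R5 -> on_hand[A=43 B=27 C=41 D=53] avail[A=43 B=22 C=41 D=53] open={R4}

Answer: A: 43
B: 22
C: 41
D: 53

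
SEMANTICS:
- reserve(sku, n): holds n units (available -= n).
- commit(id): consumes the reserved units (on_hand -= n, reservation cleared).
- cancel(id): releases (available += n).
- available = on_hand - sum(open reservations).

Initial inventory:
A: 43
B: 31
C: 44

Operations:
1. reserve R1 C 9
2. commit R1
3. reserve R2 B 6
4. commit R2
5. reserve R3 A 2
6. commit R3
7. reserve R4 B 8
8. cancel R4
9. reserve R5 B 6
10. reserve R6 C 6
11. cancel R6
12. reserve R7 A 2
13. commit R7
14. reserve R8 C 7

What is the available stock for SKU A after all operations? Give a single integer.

Step 1: reserve R1 C 9 -> on_hand[A=43 B=31 C=44] avail[A=43 B=31 C=35] open={R1}
Step 2: commit R1 -> on_hand[A=43 B=31 C=35] avail[A=43 B=31 C=35] open={}
Step 3: reserve R2 B 6 -> on_hand[A=43 B=31 C=35] avail[A=43 B=25 C=35] open={R2}
Step 4: commit R2 -> on_hand[A=43 B=25 C=35] avail[A=43 B=25 C=35] open={}
Step 5: reserve R3 A 2 -> on_hand[A=43 B=25 C=35] avail[A=41 B=25 C=35] open={R3}
Step 6: commit R3 -> on_hand[A=41 B=25 C=35] avail[A=41 B=25 C=35] open={}
Step 7: reserve R4 B 8 -> on_hand[A=41 B=25 C=35] avail[A=41 B=17 C=35] open={R4}
Step 8: cancel R4 -> on_hand[A=41 B=25 C=35] avail[A=41 B=25 C=35] open={}
Step 9: reserve R5 B 6 -> on_hand[A=41 B=25 C=35] avail[A=41 B=19 C=35] open={R5}
Step 10: reserve R6 C 6 -> on_hand[A=41 B=25 C=35] avail[A=41 B=19 C=29] open={R5,R6}
Step 11: cancel R6 -> on_hand[A=41 B=25 C=35] avail[A=41 B=19 C=35] open={R5}
Step 12: reserve R7 A 2 -> on_hand[A=41 B=25 C=35] avail[A=39 B=19 C=35] open={R5,R7}
Step 13: commit R7 -> on_hand[A=39 B=25 C=35] avail[A=39 B=19 C=35] open={R5}
Step 14: reserve R8 C 7 -> on_hand[A=39 B=25 C=35] avail[A=39 B=19 C=28] open={R5,R8}
Final available[A] = 39

Answer: 39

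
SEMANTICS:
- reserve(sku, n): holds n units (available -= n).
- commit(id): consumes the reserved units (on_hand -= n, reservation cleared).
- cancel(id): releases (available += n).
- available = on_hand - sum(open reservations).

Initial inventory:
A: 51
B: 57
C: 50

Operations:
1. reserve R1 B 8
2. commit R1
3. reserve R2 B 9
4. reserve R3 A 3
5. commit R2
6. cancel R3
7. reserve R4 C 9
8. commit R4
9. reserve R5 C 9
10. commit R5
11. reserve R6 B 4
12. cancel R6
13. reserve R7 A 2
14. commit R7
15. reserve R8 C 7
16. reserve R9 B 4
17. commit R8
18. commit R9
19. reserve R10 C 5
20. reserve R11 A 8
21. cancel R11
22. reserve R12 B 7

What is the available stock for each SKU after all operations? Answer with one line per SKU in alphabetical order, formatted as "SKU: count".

Answer: A: 49
B: 29
C: 20

Derivation:
Step 1: reserve R1 B 8 -> on_hand[A=51 B=57 C=50] avail[A=51 B=49 C=50] open={R1}
Step 2: commit R1 -> on_hand[A=51 B=49 C=50] avail[A=51 B=49 C=50] open={}
Step 3: reserve R2 B 9 -> on_hand[A=51 B=49 C=50] avail[A=51 B=40 C=50] open={R2}
Step 4: reserve R3 A 3 -> on_hand[A=51 B=49 C=50] avail[A=48 B=40 C=50] open={R2,R3}
Step 5: commit R2 -> on_hand[A=51 B=40 C=50] avail[A=48 B=40 C=50] open={R3}
Step 6: cancel R3 -> on_hand[A=51 B=40 C=50] avail[A=51 B=40 C=50] open={}
Step 7: reserve R4 C 9 -> on_hand[A=51 B=40 C=50] avail[A=51 B=40 C=41] open={R4}
Step 8: commit R4 -> on_hand[A=51 B=40 C=41] avail[A=51 B=40 C=41] open={}
Step 9: reserve R5 C 9 -> on_hand[A=51 B=40 C=41] avail[A=51 B=40 C=32] open={R5}
Step 10: commit R5 -> on_hand[A=51 B=40 C=32] avail[A=51 B=40 C=32] open={}
Step 11: reserve R6 B 4 -> on_hand[A=51 B=40 C=32] avail[A=51 B=36 C=32] open={R6}
Step 12: cancel R6 -> on_hand[A=51 B=40 C=32] avail[A=51 B=40 C=32] open={}
Step 13: reserve R7 A 2 -> on_hand[A=51 B=40 C=32] avail[A=49 B=40 C=32] open={R7}
Step 14: commit R7 -> on_hand[A=49 B=40 C=32] avail[A=49 B=40 C=32] open={}
Step 15: reserve R8 C 7 -> on_hand[A=49 B=40 C=32] avail[A=49 B=40 C=25] open={R8}
Step 16: reserve R9 B 4 -> on_hand[A=49 B=40 C=32] avail[A=49 B=36 C=25] open={R8,R9}
Step 17: commit R8 -> on_hand[A=49 B=40 C=25] avail[A=49 B=36 C=25] open={R9}
Step 18: commit R9 -> on_hand[A=49 B=36 C=25] avail[A=49 B=36 C=25] open={}
Step 19: reserve R10 C 5 -> on_hand[A=49 B=36 C=25] avail[A=49 B=36 C=20] open={R10}
Step 20: reserve R11 A 8 -> on_hand[A=49 B=36 C=25] avail[A=41 B=36 C=20] open={R10,R11}
Step 21: cancel R11 -> on_hand[A=49 B=36 C=25] avail[A=49 B=36 C=20] open={R10}
Step 22: reserve R12 B 7 -> on_hand[A=49 B=36 C=25] avail[A=49 B=29 C=20] open={R10,R12}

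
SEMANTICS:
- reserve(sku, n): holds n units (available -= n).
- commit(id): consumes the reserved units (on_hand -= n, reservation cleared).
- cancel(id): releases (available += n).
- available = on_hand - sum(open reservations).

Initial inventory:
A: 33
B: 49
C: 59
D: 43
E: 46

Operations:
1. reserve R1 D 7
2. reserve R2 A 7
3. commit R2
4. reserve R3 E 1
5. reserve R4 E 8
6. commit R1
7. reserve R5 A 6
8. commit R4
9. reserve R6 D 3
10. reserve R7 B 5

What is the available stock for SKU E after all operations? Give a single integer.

Step 1: reserve R1 D 7 -> on_hand[A=33 B=49 C=59 D=43 E=46] avail[A=33 B=49 C=59 D=36 E=46] open={R1}
Step 2: reserve R2 A 7 -> on_hand[A=33 B=49 C=59 D=43 E=46] avail[A=26 B=49 C=59 D=36 E=46] open={R1,R2}
Step 3: commit R2 -> on_hand[A=26 B=49 C=59 D=43 E=46] avail[A=26 B=49 C=59 D=36 E=46] open={R1}
Step 4: reserve R3 E 1 -> on_hand[A=26 B=49 C=59 D=43 E=46] avail[A=26 B=49 C=59 D=36 E=45] open={R1,R3}
Step 5: reserve R4 E 8 -> on_hand[A=26 B=49 C=59 D=43 E=46] avail[A=26 B=49 C=59 D=36 E=37] open={R1,R3,R4}
Step 6: commit R1 -> on_hand[A=26 B=49 C=59 D=36 E=46] avail[A=26 B=49 C=59 D=36 E=37] open={R3,R4}
Step 7: reserve R5 A 6 -> on_hand[A=26 B=49 C=59 D=36 E=46] avail[A=20 B=49 C=59 D=36 E=37] open={R3,R4,R5}
Step 8: commit R4 -> on_hand[A=26 B=49 C=59 D=36 E=38] avail[A=20 B=49 C=59 D=36 E=37] open={R3,R5}
Step 9: reserve R6 D 3 -> on_hand[A=26 B=49 C=59 D=36 E=38] avail[A=20 B=49 C=59 D=33 E=37] open={R3,R5,R6}
Step 10: reserve R7 B 5 -> on_hand[A=26 B=49 C=59 D=36 E=38] avail[A=20 B=44 C=59 D=33 E=37] open={R3,R5,R6,R7}
Final available[E] = 37

Answer: 37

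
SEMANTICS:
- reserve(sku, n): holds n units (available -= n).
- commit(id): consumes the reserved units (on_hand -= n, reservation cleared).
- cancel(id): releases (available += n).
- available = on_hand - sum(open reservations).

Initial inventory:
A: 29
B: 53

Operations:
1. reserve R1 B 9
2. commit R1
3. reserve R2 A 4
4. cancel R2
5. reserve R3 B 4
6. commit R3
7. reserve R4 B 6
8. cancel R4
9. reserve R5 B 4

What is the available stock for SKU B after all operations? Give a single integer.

Step 1: reserve R1 B 9 -> on_hand[A=29 B=53] avail[A=29 B=44] open={R1}
Step 2: commit R1 -> on_hand[A=29 B=44] avail[A=29 B=44] open={}
Step 3: reserve R2 A 4 -> on_hand[A=29 B=44] avail[A=25 B=44] open={R2}
Step 4: cancel R2 -> on_hand[A=29 B=44] avail[A=29 B=44] open={}
Step 5: reserve R3 B 4 -> on_hand[A=29 B=44] avail[A=29 B=40] open={R3}
Step 6: commit R3 -> on_hand[A=29 B=40] avail[A=29 B=40] open={}
Step 7: reserve R4 B 6 -> on_hand[A=29 B=40] avail[A=29 B=34] open={R4}
Step 8: cancel R4 -> on_hand[A=29 B=40] avail[A=29 B=40] open={}
Step 9: reserve R5 B 4 -> on_hand[A=29 B=40] avail[A=29 B=36] open={R5}
Final available[B] = 36

Answer: 36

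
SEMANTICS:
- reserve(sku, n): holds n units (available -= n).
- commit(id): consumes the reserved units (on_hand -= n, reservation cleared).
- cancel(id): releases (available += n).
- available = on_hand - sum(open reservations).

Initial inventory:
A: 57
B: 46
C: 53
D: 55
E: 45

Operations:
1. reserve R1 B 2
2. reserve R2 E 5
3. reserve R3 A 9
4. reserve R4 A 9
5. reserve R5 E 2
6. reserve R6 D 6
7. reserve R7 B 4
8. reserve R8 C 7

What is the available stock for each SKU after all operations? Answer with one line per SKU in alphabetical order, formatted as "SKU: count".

Answer: A: 39
B: 40
C: 46
D: 49
E: 38

Derivation:
Step 1: reserve R1 B 2 -> on_hand[A=57 B=46 C=53 D=55 E=45] avail[A=57 B=44 C=53 D=55 E=45] open={R1}
Step 2: reserve R2 E 5 -> on_hand[A=57 B=46 C=53 D=55 E=45] avail[A=57 B=44 C=53 D=55 E=40] open={R1,R2}
Step 3: reserve R3 A 9 -> on_hand[A=57 B=46 C=53 D=55 E=45] avail[A=48 B=44 C=53 D=55 E=40] open={R1,R2,R3}
Step 4: reserve R4 A 9 -> on_hand[A=57 B=46 C=53 D=55 E=45] avail[A=39 B=44 C=53 D=55 E=40] open={R1,R2,R3,R4}
Step 5: reserve R5 E 2 -> on_hand[A=57 B=46 C=53 D=55 E=45] avail[A=39 B=44 C=53 D=55 E=38] open={R1,R2,R3,R4,R5}
Step 6: reserve R6 D 6 -> on_hand[A=57 B=46 C=53 D=55 E=45] avail[A=39 B=44 C=53 D=49 E=38] open={R1,R2,R3,R4,R5,R6}
Step 7: reserve R7 B 4 -> on_hand[A=57 B=46 C=53 D=55 E=45] avail[A=39 B=40 C=53 D=49 E=38] open={R1,R2,R3,R4,R5,R6,R7}
Step 8: reserve R8 C 7 -> on_hand[A=57 B=46 C=53 D=55 E=45] avail[A=39 B=40 C=46 D=49 E=38] open={R1,R2,R3,R4,R5,R6,R7,R8}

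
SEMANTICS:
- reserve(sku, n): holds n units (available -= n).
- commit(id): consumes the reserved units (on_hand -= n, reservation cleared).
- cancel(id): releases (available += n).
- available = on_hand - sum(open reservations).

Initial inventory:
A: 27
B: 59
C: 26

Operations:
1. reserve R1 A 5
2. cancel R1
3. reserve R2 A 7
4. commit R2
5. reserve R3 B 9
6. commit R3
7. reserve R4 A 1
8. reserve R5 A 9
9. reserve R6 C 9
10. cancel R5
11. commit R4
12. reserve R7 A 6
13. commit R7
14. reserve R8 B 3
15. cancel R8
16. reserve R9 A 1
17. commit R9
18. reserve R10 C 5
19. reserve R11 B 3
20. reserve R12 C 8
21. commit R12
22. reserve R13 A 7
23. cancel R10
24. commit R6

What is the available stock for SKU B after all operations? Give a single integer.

Step 1: reserve R1 A 5 -> on_hand[A=27 B=59 C=26] avail[A=22 B=59 C=26] open={R1}
Step 2: cancel R1 -> on_hand[A=27 B=59 C=26] avail[A=27 B=59 C=26] open={}
Step 3: reserve R2 A 7 -> on_hand[A=27 B=59 C=26] avail[A=20 B=59 C=26] open={R2}
Step 4: commit R2 -> on_hand[A=20 B=59 C=26] avail[A=20 B=59 C=26] open={}
Step 5: reserve R3 B 9 -> on_hand[A=20 B=59 C=26] avail[A=20 B=50 C=26] open={R3}
Step 6: commit R3 -> on_hand[A=20 B=50 C=26] avail[A=20 B=50 C=26] open={}
Step 7: reserve R4 A 1 -> on_hand[A=20 B=50 C=26] avail[A=19 B=50 C=26] open={R4}
Step 8: reserve R5 A 9 -> on_hand[A=20 B=50 C=26] avail[A=10 B=50 C=26] open={R4,R5}
Step 9: reserve R6 C 9 -> on_hand[A=20 B=50 C=26] avail[A=10 B=50 C=17] open={R4,R5,R6}
Step 10: cancel R5 -> on_hand[A=20 B=50 C=26] avail[A=19 B=50 C=17] open={R4,R6}
Step 11: commit R4 -> on_hand[A=19 B=50 C=26] avail[A=19 B=50 C=17] open={R6}
Step 12: reserve R7 A 6 -> on_hand[A=19 B=50 C=26] avail[A=13 B=50 C=17] open={R6,R7}
Step 13: commit R7 -> on_hand[A=13 B=50 C=26] avail[A=13 B=50 C=17] open={R6}
Step 14: reserve R8 B 3 -> on_hand[A=13 B=50 C=26] avail[A=13 B=47 C=17] open={R6,R8}
Step 15: cancel R8 -> on_hand[A=13 B=50 C=26] avail[A=13 B=50 C=17] open={R6}
Step 16: reserve R9 A 1 -> on_hand[A=13 B=50 C=26] avail[A=12 B=50 C=17] open={R6,R9}
Step 17: commit R9 -> on_hand[A=12 B=50 C=26] avail[A=12 B=50 C=17] open={R6}
Step 18: reserve R10 C 5 -> on_hand[A=12 B=50 C=26] avail[A=12 B=50 C=12] open={R10,R6}
Step 19: reserve R11 B 3 -> on_hand[A=12 B=50 C=26] avail[A=12 B=47 C=12] open={R10,R11,R6}
Step 20: reserve R12 C 8 -> on_hand[A=12 B=50 C=26] avail[A=12 B=47 C=4] open={R10,R11,R12,R6}
Step 21: commit R12 -> on_hand[A=12 B=50 C=18] avail[A=12 B=47 C=4] open={R10,R11,R6}
Step 22: reserve R13 A 7 -> on_hand[A=12 B=50 C=18] avail[A=5 B=47 C=4] open={R10,R11,R13,R6}
Step 23: cancel R10 -> on_hand[A=12 B=50 C=18] avail[A=5 B=47 C=9] open={R11,R13,R6}
Step 24: commit R6 -> on_hand[A=12 B=50 C=9] avail[A=5 B=47 C=9] open={R11,R13}
Final available[B] = 47

Answer: 47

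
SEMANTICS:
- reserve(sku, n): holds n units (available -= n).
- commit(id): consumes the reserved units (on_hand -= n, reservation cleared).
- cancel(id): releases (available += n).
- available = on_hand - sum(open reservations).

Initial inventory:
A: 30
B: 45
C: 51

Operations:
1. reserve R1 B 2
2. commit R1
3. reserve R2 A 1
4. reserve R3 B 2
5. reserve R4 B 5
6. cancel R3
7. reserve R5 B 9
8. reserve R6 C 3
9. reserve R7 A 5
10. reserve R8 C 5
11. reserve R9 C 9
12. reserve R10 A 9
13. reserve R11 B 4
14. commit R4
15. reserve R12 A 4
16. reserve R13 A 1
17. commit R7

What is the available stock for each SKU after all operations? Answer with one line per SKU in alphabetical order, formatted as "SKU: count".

Step 1: reserve R1 B 2 -> on_hand[A=30 B=45 C=51] avail[A=30 B=43 C=51] open={R1}
Step 2: commit R1 -> on_hand[A=30 B=43 C=51] avail[A=30 B=43 C=51] open={}
Step 3: reserve R2 A 1 -> on_hand[A=30 B=43 C=51] avail[A=29 B=43 C=51] open={R2}
Step 4: reserve R3 B 2 -> on_hand[A=30 B=43 C=51] avail[A=29 B=41 C=51] open={R2,R3}
Step 5: reserve R4 B 5 -> on_hand[A=30 B=43 C=51] avail[A=29 B=36 C=51] open={R2,R3,R4}
Step 6: cancel R3 -> on_hand[A=30 B=43 C=51] avail[A=29 B=38 C=51] open={R2,R4}
Step 7: reserve R5 B 9 -> on_hand[A=30 B=43 C=51] avail[A=29 B=29 C=51] open={R2,R4,R5}
Step 8: reserve R6 C 3 -> on_hand[A=30 B=43 C=51] avail[A=29 B=29 C=48] open={R2,R4,R5,R6}
Step 9: reserve R7 A 5 -> on_hand[A=30 B=43 C=51] avail[A=24 B=29 C=48] open={R2,R4,R5,R6,R7}
Step 10: reserve R8 C 5 -> on_hand[A=30 B=43 C=51] avail[A=24 B=29 C=43] open={R2,R4,R5,R6,R7,R8}
Step 11: reserve R9 C 9 -> on_hand[A=30 B=43 C=51] avail[A=24 B=29 C=34] open={R2,R4,R5,R6,R7,R8,R9}
Step 12: reserve R10 A 9 -> on_hand[A=30 B=43 C=51] avail[A=15 B=29 C=34] open={R10,R2,R4,R5,R6,R7,R8,R9}
Step 13: reserve R11 B 4 -> on_hand[A=30 B=43 C=51] avail[A=15 B=25 C=34] open={R10,R11,R2,R4,R5,R6,R7,R8,R9}
Step 14: commit R4 -> on_hand[A=30 B=38 C=51] avail[A=15 B=25 C=34] open={R10,R11,R2,R5,R6,R7,R8,R9}
Step 15: reserve R12 A 4 -> on_hand[A=30 B=38 C=51] avail[A=11 B=25 C=34] open={R10,R11,R12,R2,R5,R6,R7,R8,R9}
Step 16: reserve R13 A 1 -> on_hand[A=30 B=38 C=51] avail[A=10 B=25 C=34] open={R10,R11,R12,R13,R2,R5,R6,R7,R8,R9}
Step 17: commit R7 -> on_hand[A=25 B=38 C=51] avail[A=10 B=25 C=34] open={R10,R11,R12,R13,R2,R5,R6,R8,R9}

Answer: A: 10
B: 25
C: 34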